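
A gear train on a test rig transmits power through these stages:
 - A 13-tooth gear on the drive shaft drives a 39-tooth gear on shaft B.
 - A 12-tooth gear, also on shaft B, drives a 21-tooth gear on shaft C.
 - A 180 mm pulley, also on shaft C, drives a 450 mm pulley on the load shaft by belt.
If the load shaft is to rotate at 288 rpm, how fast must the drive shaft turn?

3780 rpm

Overall ratio R = 3 × 1.75 × 2.5 = 13.125.
Required input speed = output speed × R = 288 × 13.125 = 3780 rpm.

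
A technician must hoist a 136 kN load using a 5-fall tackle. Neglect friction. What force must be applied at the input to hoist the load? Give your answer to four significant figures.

Block-and-tackle MA = number of supporting rope parts = 5.
Effort = load / MA = 136 / 5 = 27.2 kN.

27.20 kN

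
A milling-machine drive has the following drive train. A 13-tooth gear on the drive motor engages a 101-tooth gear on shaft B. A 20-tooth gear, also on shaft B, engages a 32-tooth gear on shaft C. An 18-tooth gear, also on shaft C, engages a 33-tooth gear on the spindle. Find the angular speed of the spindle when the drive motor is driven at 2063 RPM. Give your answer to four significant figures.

Gear mesh: ratio = 101/13 = 7.7692, so shaft B turns at 2063 / 7.7692 = 265.53 RPM.
Gear mesh: ratio = 32/20 = 1.6, so shaft C turns at 265.53 / 1.6 = 165.96 RPM.
Gear mesh: ratio = 33/18 = 1.8333, so the spindle turns at 165.96 / 1.8333 = 90.523 RPM.

90.52 RPM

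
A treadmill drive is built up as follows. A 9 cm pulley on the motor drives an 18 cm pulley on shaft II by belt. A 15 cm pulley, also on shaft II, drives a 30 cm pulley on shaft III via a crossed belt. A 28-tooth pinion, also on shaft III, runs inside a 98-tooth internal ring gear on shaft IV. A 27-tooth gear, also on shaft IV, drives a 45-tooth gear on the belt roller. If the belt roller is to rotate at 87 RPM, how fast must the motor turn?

Overall ratio R = 2 × 2 × 3.5 × 1.6667 = 23.333.
Required input speed = output speed × R = 87 × 23.333 = 2030 RPM.

2030 RPM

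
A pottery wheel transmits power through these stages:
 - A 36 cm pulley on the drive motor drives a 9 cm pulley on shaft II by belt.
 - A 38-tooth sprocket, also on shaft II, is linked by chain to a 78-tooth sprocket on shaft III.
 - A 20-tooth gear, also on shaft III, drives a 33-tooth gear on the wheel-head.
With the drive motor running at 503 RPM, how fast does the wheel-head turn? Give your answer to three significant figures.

the drive motor → shaft II (belt, 9/36): 503 ÷ 0.25 = 2012 RPM
shaft II → shaft III (chain, 78/38): 2012 ÷ 2.0526 = 980.21 RPM
shaft III → the wheel-head (gear mesh, 33/20): 980.21 ÷ 1.65 = 594.06 RPM

594 RPM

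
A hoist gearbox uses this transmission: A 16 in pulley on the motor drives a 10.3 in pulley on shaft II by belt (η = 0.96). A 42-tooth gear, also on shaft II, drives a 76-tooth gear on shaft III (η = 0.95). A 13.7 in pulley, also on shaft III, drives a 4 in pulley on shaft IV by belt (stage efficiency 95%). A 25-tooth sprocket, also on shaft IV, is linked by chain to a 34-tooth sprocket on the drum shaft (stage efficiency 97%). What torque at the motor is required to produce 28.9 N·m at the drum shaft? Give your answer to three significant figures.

74.3 N·m

Overall ratio R = 0.64375 × 1.8095 × 0.29197 × 1.36 = 0.46255; overall efficiency η = 0.96 × 0.95 × 0.95 × 0.97 = 0.8404.
Input torque = output torque / (R × η) = 28.9 / (0.46255 × 0.8404) = 74.344 N·m.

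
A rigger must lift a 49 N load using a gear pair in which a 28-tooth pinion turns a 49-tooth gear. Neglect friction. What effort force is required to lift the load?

28 N

Gear pair MA = 49/28 = 1.75.
Effort = load / MA = 49 / 1.75 = 28 N.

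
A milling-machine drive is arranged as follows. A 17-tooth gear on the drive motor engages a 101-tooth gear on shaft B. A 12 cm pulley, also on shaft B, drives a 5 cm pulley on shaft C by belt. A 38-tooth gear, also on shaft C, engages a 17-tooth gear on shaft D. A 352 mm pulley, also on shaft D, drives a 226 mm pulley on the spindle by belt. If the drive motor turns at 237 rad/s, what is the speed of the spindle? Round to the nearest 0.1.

333.3 rad/s

the drive motor → shaft B (gear mesh, 101/17): 237 ÷ 5.9412 = 39.891 rad/s
shaft B → shaft C (belt, 5/12): 39.891 ÷ 0.41667 = 95.739 rad/s
shaft C → shaft D (gear mesh, 17/38): 95.739 ÷ 0.44737 = 214 rad/s
shaft D → the spindle (belt, 226/352): 214 ÷ 0.64205 = 333.32 rad/s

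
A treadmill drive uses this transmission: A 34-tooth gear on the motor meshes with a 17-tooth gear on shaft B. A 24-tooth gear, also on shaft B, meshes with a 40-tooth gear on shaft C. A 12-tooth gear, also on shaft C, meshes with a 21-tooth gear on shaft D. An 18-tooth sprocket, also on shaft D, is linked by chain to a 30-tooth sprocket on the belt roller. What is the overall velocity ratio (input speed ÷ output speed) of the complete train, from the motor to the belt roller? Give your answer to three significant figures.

Each stage contributes driven/driver: gear mesh 17/34 = 0.5, gear mesh 40/24 = 1.6667, gear mesh 21/12 = 1.75, chain 30/18 = 1.6667.
Overall: 0.5 × 1.6667 × 1.75 × 1.6667 = 2.4306.

2.43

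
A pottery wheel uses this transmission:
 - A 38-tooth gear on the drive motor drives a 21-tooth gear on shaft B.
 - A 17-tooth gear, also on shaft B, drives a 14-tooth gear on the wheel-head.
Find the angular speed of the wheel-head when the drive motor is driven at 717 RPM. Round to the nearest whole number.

the drive motor → shaft B (gear mesh, 21/38): 717 ÷ 0.55263 = 1297.4 RPM
shaft B → the wheel-head (gear mesh, 14/17): 1297.4 ÷ 0.82353 = 1575.4 RPM

1575 RPM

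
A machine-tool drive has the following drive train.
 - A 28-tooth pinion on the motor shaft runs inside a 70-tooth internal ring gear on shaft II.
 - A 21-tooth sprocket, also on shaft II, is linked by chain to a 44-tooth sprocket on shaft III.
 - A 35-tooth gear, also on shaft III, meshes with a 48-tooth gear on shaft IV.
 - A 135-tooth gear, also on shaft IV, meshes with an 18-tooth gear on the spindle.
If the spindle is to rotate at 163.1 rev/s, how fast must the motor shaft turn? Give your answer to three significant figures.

Overall ratio R = 2.5 × 2.0952 × 1.3714 × 0.13333 = 0.95782.
Required input speed = output speed × R = 163.1 × 0.95782 = 156.22 rev/s.

156 rev/s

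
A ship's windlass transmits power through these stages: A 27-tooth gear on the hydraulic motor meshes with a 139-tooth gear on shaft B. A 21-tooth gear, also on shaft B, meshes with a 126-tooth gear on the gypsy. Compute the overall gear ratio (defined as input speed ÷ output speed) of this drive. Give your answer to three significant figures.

30.9

Each stage contributes driven/driver: gear mesh 139/27 = 5.1481, gear mesh 126/21 = 6.
Overall: 5.1481 × 6 = 30.889.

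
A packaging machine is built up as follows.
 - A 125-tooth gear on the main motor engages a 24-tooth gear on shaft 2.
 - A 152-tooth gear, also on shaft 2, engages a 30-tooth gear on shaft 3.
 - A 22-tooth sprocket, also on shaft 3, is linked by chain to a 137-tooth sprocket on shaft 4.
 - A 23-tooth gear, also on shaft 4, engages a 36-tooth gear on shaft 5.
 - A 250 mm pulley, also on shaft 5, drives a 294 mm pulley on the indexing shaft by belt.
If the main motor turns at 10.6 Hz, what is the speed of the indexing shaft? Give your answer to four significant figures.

24.40 Hz

the main motor → shaft 2 (gear mesh, 24/125): 10.6 ÷ 0.192 = 55.208 Hz
shaft 2 → shaft 3 (gear mesh, 30/152): 55.208 ÷ 0.19737 = 279.72 Hz
shaft 3 → shaft 4 (chain, 137/22): 279.72 ÷ 6.2273 = 44.919 Hz
shaft 4 → shaft 5 (gear mesh, 36/23): 44.919 ÷ 1.5652 = 28.698 Hz
shaft 5 → the indexing shaft (belt, 294/250): 28.698 ÷ 1.176 = 24.403 Hz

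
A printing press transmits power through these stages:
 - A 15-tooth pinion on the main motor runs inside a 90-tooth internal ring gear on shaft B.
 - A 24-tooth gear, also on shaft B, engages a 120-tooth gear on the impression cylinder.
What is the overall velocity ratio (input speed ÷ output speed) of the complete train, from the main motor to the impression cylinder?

Each stage contributes driven/driver: internal gear 90/15 = 6, gear mesh 120/24 = 5.
Overall: 6 × 5 = 30.

30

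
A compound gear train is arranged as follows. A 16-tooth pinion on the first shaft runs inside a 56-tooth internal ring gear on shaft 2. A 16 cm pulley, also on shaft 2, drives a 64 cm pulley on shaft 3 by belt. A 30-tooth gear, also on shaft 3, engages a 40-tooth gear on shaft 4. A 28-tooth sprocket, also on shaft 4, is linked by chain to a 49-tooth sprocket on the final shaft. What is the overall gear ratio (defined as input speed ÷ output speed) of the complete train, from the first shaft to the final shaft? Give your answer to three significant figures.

32.7

Each stage contributes driven/driver: internal gear 56/16 = 3.5, belt 64/16 = 4, gear mesh 40/30 = 1.3333, chain 49/28 = 1.75.
Overall: 3.5 × 4 × 1.3333 × 1.75 = 32.667.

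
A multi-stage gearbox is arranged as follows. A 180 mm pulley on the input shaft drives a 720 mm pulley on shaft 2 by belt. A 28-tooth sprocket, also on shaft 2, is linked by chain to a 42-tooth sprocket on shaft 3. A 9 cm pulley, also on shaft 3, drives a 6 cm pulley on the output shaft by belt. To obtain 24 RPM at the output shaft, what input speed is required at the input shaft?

96 RPM

Overall ratio R = 4 × 1.5 × 0.66667 = 4.
Required input speed = output speed × R = 24 × 4 = 96 RPM.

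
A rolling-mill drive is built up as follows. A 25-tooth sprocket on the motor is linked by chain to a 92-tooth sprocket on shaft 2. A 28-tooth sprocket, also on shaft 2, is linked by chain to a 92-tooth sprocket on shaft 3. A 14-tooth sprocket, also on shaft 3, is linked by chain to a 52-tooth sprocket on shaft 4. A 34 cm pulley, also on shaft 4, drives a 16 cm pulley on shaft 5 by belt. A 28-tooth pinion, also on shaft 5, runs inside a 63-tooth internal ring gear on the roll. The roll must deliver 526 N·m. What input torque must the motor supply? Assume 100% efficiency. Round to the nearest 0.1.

11.1 N·m

Overall ratio R = 3.68 × 3.2857 × 3.7143 × 0.47059 × 2.25 = 47.553.
Input torque = output torque / R = 526 / 47.553 = 11.061 N·m.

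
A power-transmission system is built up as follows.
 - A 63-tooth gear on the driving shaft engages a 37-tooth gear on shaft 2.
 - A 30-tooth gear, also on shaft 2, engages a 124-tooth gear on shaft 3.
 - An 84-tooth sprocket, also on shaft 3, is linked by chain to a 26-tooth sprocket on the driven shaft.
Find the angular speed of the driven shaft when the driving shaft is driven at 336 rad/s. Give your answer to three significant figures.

447 rad/s

Gear mesh: ratio = 37/63 = 0.5873, so shaft 2 turns at 336 / 0.5873 = 572.11 rad/s.
Gear mesh: ratio = 124/30 = 4.1333, so shaft 3 turns at 572.11 / 4.1333 = 138.41 rad/s.
Chain: ratio = 26/84 = 0.30952, so the driven shaft turns at 138.41 / 0.30952 = 447.18 rad/s.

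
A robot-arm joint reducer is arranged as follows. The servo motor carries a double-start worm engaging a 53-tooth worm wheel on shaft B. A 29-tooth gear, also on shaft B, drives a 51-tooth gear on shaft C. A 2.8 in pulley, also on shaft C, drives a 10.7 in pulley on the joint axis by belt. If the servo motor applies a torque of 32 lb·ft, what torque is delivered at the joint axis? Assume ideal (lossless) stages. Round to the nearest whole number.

worm 53/2 = 26.5 → τ = 32·26.5 = 848 lb·ft
gear mesh 51/29 = 1.7586 → τ = 848·1.7586 = 1491.3 lb·ft
belt 10.7/2.8 = 3.8214 → τ = 1491.3·3.8214 = 5698.9 lb·ft

5699 lb·ft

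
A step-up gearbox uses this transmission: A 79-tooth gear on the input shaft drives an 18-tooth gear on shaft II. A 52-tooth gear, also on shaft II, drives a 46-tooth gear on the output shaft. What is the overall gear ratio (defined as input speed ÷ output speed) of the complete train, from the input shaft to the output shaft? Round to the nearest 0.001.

0.202

Each stage contributes driven/driver: gear mesh 18/79 = 0.22785, gear mesh 46/52 = 0.88462.
Overall: 0.22785 × 0.88462 = 0.20156.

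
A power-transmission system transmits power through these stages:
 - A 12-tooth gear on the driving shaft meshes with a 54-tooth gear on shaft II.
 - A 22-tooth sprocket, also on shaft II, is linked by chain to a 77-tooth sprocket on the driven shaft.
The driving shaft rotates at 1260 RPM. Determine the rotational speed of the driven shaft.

80 RPM

Gear mesh: ratio = 54/12 = 4.5, so shaft II turns at 1260 / 4.5 = 280 RPM.
Chain: ratio = 77/22 = 3.5, so the driven shaft turns at 280 / 3.5 = 80 RPM.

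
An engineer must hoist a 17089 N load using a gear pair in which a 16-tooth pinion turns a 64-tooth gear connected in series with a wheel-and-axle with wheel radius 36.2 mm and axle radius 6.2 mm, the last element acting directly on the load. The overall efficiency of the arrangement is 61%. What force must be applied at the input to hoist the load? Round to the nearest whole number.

1200 N

Gear pair MA = 64/16 = 4.
Wheel-and-axle MA = R/r = 36.2/6.2 = 5.8387.
Combined ideal MA = 4 × 5.8387 = 23.355.
Actual MA = 23.355 × 0.61 = 14.246.
Effort = load / actual MA = 17089 / 14.246 = 1199.5 N.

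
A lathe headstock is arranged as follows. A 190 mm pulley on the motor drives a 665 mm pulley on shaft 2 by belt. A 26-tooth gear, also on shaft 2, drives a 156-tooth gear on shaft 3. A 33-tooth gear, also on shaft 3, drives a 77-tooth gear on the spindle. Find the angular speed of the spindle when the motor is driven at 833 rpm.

the motor → shaft 2 (belt, 665/190): 833 ÷ 3.5 = 238 rpm
shaft 2 → shaft 3 (gear mesh, 156/26): 238 ÷ 6 = 39.667 rpm
shaft 3 → the spindle (gear mesh, 77/33): 39.667 ÷ 2.3333 = 17 rpm

17 rpm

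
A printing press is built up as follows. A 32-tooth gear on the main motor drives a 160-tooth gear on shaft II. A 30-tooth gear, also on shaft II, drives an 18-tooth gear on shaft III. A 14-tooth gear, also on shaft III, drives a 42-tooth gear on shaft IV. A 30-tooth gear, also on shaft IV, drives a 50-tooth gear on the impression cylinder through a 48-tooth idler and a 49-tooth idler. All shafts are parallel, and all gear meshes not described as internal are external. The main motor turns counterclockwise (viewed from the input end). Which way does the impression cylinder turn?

the main motor → shaft II: external mesh, 1 reversal → CW.
shaft II → shaft III: external mesh, 1 reversal → CCW.
shaft III → shaft IV: external mesh, 1 reversal → CW.
shaft IV → the impression cylinder: driver → idler → idler → driven is 3 external meshes, 3 reversals → CCW.
6 reversals in total — an even number — so the impression cylinder turns the same way as the main motor.

counterclockwise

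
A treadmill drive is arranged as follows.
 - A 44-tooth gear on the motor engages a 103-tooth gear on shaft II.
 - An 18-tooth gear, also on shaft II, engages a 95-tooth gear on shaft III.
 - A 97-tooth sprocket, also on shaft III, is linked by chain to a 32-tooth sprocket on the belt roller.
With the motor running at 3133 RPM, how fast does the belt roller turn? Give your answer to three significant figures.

769 RPM

the motor → shaft II (gear mesh, 103/44): 3133 ÷ 2.3409 = 1338.4 RPM
shaft II → shaft III (gear mesh, 95/18): 1338.4 ÷ 5.2778 = 253.59 RPM
shaft III → the belt roller (chain, 32/97): 253.59 ÷ 0.3299 = 768.68 RPM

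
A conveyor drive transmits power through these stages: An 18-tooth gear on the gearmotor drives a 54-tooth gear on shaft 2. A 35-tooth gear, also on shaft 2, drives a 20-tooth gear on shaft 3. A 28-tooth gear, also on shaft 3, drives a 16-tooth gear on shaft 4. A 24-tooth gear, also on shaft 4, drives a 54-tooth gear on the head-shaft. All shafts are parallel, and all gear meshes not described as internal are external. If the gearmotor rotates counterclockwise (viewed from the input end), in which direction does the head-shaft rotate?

counterclockwise

the gearmotor → shaft 2: external mesh, 1 reversal → CW.
shaft 2 → shaft 3: external mesh, 1 reversal → CCW.
shaft 3 → shaft 4: external mesh, 1 reversal → CW.
shaft 4 → the head-shaft: external mesh, 1 reversal → CCW.
4 reversals in total — an even number — so the head-shaft turns the same way as the gearmotor.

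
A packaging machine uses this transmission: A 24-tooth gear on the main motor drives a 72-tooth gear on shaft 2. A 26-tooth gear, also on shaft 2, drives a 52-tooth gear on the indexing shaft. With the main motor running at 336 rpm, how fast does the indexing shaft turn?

56 rpm

gear mesh 72/24 = 3 → 336/3 = 112 rpm
gear mesh 52/26 = 2 → 112/2 = 56 rpm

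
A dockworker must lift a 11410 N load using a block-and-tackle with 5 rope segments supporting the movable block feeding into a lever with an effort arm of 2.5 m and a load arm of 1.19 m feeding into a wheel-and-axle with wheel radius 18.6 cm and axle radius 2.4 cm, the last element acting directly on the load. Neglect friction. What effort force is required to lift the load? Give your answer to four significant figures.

Block-and-tackle MA = number of supporting rope parts = 5.
Lever MA = effort arm / load arm = 2.5/1.19 = 2.1008.
Wheel-and-axle MA = R/r = 18.6/2.4 = 7.75.
Combined ideal MA = 5 × 2.1008 × 7.75 = 81.408.
Effort = load / MA = 11410 / 81.408 = 140.16 N.

140.2 N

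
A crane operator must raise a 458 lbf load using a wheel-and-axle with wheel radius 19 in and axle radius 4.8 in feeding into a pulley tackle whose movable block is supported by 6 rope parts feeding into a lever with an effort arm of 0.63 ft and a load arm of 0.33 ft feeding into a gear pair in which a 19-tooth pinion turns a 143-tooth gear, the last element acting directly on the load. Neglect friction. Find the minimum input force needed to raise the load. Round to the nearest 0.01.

Wheel-and-axle MA = R/r = 19/4.8 = 3.9583.
Block-and-tackle MA = number of supporting rope parts = 6.
Lever MA = effort arm / load arm = 0.63/0.33 = 1.9091.
Gear pair MA = 143/19 = 7.5263.
Combined ideal MA = 3.9583 × 6 × 1.9091 × 7.5263 = 341.25.
Effort = load / MA = 458 / 341.25 = 1.3421 lbf.

1.34 lbf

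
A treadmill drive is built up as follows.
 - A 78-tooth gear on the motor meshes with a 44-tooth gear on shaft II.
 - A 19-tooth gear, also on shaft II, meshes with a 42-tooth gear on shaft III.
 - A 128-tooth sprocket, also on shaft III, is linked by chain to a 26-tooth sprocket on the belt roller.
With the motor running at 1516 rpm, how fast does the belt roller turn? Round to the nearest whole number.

gear mesh 44/78 = 0.5641 → 1516/0.5641 = 2687.5 rpm
gear mesh 42/19 = 2.2105 → 2687.5/2.2105 = 1215.8 rpm
chain 26/128 = 0.20312 → 1215.8/0.20312 = 5985.2 rpm

5985 rpm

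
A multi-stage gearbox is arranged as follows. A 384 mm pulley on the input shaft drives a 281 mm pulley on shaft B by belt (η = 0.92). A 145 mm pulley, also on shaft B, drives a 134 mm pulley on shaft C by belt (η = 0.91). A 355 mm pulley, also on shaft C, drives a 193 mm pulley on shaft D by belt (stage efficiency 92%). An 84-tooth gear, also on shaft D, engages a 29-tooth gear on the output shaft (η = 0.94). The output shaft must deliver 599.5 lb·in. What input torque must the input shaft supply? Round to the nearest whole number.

6524 lb·in

Overall ratio R = 0.73177 × 0.92414 × 0.54366 × 0.34524 = 0.12693; overall efficiency η = 0.92 × 0.91 × 0.92 × 0.94 = 0.7240.
Input torque = output torque / (R × η) = 599.5 / (0.12693 × 0.7240) = 6523.6 lb·in.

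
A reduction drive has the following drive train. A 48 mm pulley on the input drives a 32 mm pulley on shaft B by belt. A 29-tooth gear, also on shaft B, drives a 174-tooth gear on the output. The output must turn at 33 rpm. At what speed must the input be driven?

Overall ratio R = 0.66667 × 6 = 4.
Required input speed = output speed × R = 33 × 4 = 132 rpm.

132 rpm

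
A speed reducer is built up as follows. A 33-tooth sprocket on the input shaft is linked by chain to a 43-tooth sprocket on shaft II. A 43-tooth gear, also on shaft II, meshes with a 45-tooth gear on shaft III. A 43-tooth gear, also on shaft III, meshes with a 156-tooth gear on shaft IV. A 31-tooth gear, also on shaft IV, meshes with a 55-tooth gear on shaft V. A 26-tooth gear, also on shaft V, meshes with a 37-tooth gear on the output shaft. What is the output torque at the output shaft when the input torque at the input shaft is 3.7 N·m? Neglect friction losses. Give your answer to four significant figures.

46.22 N·m

Chain: ratio = 43/33 = 1.303; torque at shaft II = 3.7 × 1.303 = 4.8212 N·m.
Gear mesh: ratio = 45/43 = 1.0465; torque at shaft III = 4.8212 × 1.0465 = 5.0455 N·m.
Gear mesh: ratio = 156/43 = 3.6279; torque at shaft IV = 5.0455 × 3.6279 = 18.304 N·m.
Gear mesh: ratio = 55/31 = 1.7742; torque at shaft V = 18.304 × 1.7742 = 32.476 N·m.
Gear mesh: ratio = 37/26 = 1.4231; torque at the output shaft = 32.476 × 1.4231 = 46.215 N·m.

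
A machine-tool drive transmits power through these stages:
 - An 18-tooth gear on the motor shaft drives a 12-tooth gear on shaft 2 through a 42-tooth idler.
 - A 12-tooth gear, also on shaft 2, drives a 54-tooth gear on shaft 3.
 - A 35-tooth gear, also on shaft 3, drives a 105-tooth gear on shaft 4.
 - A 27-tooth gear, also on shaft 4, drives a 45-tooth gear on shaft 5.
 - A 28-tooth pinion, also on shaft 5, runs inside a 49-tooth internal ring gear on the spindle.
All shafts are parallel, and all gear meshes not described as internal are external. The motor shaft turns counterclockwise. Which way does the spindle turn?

clockwise

the motor shaft → shaft 2: driver → idler → driven is 2 external meshes, 2 reversals → CCW.
shaft 2 → shaft 3: external mesh, 1 reversal → CW.
shaft 3 → shaft 4: external mesh, 1 reversal → CCW.
shaft 4 → shaft 5: external mesh, 1 reversal → CW.
shaft 5 → the spindle: internal mesh, same direction → CW.
5 reversals in total — an odd number — so the spindle turns opposite to the motor shaft.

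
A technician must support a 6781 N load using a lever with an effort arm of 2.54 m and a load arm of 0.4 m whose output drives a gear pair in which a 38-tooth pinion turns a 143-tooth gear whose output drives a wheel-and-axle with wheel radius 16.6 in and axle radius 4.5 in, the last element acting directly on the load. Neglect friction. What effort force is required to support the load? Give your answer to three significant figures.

Lever MA = effort arm / load arm = 2.54/0.4 = 6.35.
Gear pair MA = 143/38 = 3.7632.
Wheel-and-axle MA = R/r = 16.6/4.5 = 3.6889.
Combined ideal MA = 6.35 × 3.7632 × 3.6889 = 88.15.
Effort = load / MA = 6781 / 88.15 = 76.926 N.

76.9 N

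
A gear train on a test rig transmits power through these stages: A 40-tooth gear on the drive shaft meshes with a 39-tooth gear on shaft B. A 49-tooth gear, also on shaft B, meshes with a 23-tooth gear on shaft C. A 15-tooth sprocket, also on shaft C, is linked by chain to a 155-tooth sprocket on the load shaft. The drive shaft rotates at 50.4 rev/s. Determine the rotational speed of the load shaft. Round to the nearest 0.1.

gear mesh 39/40 = 0.975 → 50.4/0.975 = 51.692 rev/s
gear mesh 23/49 = 0.46939 → 51.692/0.46939 = 110.13 rev/s
chain 155/15 = 10.333 → 110.13/10.333 = 10.657 rev/s

10.7 rev/s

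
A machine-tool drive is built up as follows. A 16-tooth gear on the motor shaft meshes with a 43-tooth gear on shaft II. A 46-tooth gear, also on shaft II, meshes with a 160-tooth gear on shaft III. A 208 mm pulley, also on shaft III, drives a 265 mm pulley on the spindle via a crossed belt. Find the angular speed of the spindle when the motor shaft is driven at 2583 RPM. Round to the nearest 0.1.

the motor shaft → shaft II (gear mesh, 43/16): 2583 ÷ 2.6875 = 961.12 RPM
shaft II → shaft III (gear mesh, 160/46): 961.12 ÷ 3.4783 = 276.32 RPM
shaft III → the spindle (belt, 265/208): 276.32 ÷ 1.274 = 216.89 RPM

216.9 RPM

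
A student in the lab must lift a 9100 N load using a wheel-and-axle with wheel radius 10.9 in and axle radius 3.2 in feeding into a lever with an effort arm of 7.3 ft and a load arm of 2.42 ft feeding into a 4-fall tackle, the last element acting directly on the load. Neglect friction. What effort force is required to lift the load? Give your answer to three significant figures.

Wheel-and-axle MA = R/r = 10.9/3.2 = 3.4062.
Lever MA = effort arm / load arm = 7.3/2.42 = 3.0165.
Block-and-tackle MA = number of supporting rope parts = 4.
Combined ideal MA = 3.4062 × 3.0165 × 4 = 41.1.
Effort = load / MA = 9100 / 41.1 = 221.41 N.

221 N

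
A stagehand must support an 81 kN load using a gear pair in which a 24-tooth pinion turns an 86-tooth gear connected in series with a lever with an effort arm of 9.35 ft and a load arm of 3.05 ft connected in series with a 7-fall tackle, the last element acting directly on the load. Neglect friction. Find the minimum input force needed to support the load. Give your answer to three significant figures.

Gear pair MA = 86/24 = 3.5833.
Lever MA = effort arm / load arm = 9.35/3.05 = 3.0656.
Block-and-tackle MA = number of supporting rope parts = 7.
Combined ideal MA = 3.5833 × 3.0656 × 7 = 76.895.
Effort = load / MA = 81 / 76.895 = 1.0534 kN.

1.05 kN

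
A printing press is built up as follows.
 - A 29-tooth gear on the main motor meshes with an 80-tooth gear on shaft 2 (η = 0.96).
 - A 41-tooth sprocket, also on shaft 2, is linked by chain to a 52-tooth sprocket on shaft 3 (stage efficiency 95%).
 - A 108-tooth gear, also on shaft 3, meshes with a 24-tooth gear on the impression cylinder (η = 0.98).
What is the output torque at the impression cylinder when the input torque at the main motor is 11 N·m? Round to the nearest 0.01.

7.64 N·m

After the gear mesh (80/29): 11 × 2.7586 × 0.96 = 29.131 N·m
After the chain (52/41): 29.131 × 1.2683 × 0.95 = 35.099 N·m
After the gear mesh (24/108): 35.099 × 0.22222 × 0.98 = 7.6439 N·m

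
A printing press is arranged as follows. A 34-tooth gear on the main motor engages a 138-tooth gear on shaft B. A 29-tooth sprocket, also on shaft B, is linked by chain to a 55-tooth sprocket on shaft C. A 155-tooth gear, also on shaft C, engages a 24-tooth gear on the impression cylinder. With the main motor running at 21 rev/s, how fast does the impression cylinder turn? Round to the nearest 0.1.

17.6 rev/s

gear mesh 138/34 = 4.0588 → 21/4.0588 = 5.1739 rev/s
chain 55/29 = 1.8966 → 5.1739/1.8966 = 2.7281 rev/s
gear mesh 24/155 = 0.15484 → 2.7281/0.15484 = 17.619 rev/s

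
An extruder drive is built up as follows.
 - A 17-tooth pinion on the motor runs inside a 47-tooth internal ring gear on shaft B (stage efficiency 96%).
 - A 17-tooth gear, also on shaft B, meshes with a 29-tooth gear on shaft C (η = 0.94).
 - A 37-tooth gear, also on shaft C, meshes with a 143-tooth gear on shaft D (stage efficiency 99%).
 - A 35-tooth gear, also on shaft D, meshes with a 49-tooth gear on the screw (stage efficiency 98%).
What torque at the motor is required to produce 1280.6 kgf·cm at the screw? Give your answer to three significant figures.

57.3 kgf·cm

Overall ratio R = 2.7647 × 1.7059 × 3.8649 × 1.4 = 25.519; overall efficiency η = 0.96 × 0.94 × 0.99 × 0.98 = 0.8755.
Input torque = output torque / (R × η) = 1280.6 / (25.519 × 0.8755) = 57.318 kgf·cm.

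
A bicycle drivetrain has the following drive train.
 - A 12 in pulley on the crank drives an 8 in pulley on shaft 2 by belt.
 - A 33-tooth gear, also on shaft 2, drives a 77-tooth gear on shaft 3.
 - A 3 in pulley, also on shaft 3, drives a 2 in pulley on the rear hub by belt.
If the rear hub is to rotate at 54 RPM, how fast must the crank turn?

Overall ratio R = 0.66667 × 2.3333 × 0.66667 = 1.037.
Required input speed = output speed × R = 54 × 1.037 = 56 RPM.

56 RPM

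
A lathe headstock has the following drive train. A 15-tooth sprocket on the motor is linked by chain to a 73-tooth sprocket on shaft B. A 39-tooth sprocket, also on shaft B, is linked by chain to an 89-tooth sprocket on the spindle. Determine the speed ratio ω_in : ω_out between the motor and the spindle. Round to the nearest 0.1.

11.1

Each stage contributes driven/driver: chain 73/15 = 4.8667, chain 89/39 = 2.2821.
Overall: 4.8667 × 2.2821 = 11.106.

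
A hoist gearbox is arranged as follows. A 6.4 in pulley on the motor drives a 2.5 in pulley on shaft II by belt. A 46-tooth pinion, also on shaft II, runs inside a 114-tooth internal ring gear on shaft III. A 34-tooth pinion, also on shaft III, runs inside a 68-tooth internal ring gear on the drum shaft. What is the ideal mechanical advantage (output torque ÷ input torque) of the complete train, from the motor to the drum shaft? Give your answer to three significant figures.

Each stage contributes driven/driver: belt 2.5/6.4 = 0.39062, internal gear 114/46 = 2.4783, internal gear 68/34 = 2.
Overall: 0.39062 × 2.4783 × 2 = 1.9361.

1.94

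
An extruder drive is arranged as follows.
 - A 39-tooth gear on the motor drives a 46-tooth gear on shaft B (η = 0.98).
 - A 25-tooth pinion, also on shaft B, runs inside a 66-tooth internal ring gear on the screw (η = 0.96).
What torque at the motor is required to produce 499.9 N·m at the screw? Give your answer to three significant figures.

171 N·m

Overall ratio R = 1.1795 × 2.64 = 3.1138; overall efficiency η = 0.98 × 0.96 = 0.9408.
Input torque = output torque / (R × η) = 499.9 / (3.1138 × 0.9408) = 170.64 N·m.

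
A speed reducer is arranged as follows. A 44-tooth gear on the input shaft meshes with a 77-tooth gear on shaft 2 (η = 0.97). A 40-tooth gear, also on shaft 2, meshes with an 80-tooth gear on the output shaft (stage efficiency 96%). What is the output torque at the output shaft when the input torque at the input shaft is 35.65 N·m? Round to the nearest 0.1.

After the gear mesh (77/44): 35.65 × 1.75 × 0.97 = 60.516 N·m
After the gear mesh (80/40): 60.516 × 2 × 0.96 = 116.19 N·m

116.2 N·m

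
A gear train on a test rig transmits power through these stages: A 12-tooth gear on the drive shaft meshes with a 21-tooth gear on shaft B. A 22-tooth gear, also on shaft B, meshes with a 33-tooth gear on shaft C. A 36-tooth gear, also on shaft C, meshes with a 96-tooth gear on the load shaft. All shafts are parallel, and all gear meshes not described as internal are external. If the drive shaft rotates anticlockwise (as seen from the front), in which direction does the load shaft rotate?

the drive shaft → shaft B: external mesh, 1 reversal → CW.
shaft B → shaft C: external mesh, 1 reversal → CCW.
shaft C → the load shaft: external mesh, 1 reversal → CW.
3 reversals in total — an odd number — so the load shaft turns opposite to the drive shaft.

clockwise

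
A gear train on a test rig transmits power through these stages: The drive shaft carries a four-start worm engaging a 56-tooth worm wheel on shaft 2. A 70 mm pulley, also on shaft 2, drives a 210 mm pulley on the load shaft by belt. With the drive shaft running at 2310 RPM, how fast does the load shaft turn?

the drive shaft → shaft 2 (worm, 56/4): 2310 ÷ 14 = 165 RPM
shaft 2 → the load shaft (belt, 210/70): 165 ÷ 3 = 55 RPM

55 RPM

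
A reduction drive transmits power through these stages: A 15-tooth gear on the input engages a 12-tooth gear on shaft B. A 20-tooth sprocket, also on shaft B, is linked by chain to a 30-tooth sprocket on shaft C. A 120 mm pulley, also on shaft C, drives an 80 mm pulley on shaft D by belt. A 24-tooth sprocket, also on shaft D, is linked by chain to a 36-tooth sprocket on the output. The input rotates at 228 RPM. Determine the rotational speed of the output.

the input → shaft B (gear mesh, 12/15): 228 ÷ 0.8 = 285 RPM
shaft B → shaft C (chain, 30/20): 285 ÷ 1.5 = 190 RPM
shaft C → shaft D (belt, 80/120): 190 ÷ 0.66667 = 285 RPM
shaft D → the output (chain, 36/24): 285 ÷ 1.5 = 190 RPM

190 RPM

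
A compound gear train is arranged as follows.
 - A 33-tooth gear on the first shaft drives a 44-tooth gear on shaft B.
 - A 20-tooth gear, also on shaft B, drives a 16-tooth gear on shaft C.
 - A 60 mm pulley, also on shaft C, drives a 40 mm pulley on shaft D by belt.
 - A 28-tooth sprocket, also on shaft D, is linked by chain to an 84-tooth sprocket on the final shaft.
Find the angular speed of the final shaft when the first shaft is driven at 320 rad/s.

150 rad/s

gear mesh 44/33 = 1.3333 → 320/1.3333 = 240 rad/s
gear mesh 16/20 = 0.8 → 240/0.8 = 300 rad/s
belt 40/60 = 0.66667 → 300/0.66667 = 450 rad/s
chain 84/28 = 3 → 450/3 = 150 rad/s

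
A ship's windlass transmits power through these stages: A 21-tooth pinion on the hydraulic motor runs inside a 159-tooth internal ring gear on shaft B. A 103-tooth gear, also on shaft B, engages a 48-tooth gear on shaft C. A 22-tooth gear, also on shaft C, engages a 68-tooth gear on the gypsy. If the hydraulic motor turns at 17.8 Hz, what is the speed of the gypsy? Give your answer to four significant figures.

1.632 Hz

internal gear 159/21 = 7.5714 → 17.8/7.5714 = 2.3509 Hz
gear mesh 48/103 = 0.46602 → 2.3509/0.46602 = 5.0447 Hz
gear mesh 68/22 = 3.0909 → 5.0447/3.0909 = 1.6321 Hz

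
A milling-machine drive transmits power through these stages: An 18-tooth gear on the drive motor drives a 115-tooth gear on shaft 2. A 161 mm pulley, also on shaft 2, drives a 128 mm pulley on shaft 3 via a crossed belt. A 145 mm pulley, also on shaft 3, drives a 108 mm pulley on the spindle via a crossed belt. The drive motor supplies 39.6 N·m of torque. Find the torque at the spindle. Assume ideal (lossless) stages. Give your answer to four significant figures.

149.8 N·m

gear mesh 115/18 = 6.3889 → τ = 39.6·6.3889 = 253 N·m
belt 128/161 = 0.79503 → τ = 253·0.79503 = 201.14 N·m
belt 108/145 = 0.74483 → τ = 201.14·0.74483 = 149.82 N·m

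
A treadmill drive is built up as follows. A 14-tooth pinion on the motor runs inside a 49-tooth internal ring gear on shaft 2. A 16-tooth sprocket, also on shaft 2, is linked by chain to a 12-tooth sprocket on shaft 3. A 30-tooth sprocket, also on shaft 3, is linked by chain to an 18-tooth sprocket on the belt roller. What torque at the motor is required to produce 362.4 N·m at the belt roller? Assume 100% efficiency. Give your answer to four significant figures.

230.1 N·m

Overall ratio R = 3.5 × 0.75 × 0.6 = 1.575.
Input torque = output torque / R = 362.4 / 1.575 = 230.1 N·m.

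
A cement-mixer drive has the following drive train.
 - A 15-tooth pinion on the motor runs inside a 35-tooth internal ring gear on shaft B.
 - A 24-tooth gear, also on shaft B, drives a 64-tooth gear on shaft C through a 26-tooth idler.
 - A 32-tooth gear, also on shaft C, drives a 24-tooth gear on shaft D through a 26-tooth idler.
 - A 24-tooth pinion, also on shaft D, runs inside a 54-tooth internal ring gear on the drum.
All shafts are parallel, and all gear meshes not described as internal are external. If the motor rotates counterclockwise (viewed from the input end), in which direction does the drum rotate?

the motor → shaft B: internal mesh, same direction → CCW.
shaft B → shaft C: driver → idler → driven is 2 external meshes, 2 reversals → CCW.
shaft C → shaft D: driver → idler → driven is 2 external meshes, 2 reversals → CCW.
shaft D → the drum: internal mesh, same direction → CCW.
4 reversals in total — an even number — so the drum turns the same way as the motor.

counterclockwise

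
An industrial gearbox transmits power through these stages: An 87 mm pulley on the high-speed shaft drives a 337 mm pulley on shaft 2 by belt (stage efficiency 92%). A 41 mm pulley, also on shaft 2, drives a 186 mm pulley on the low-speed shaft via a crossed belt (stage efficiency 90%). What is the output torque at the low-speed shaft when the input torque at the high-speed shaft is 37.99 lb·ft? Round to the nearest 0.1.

552.8 lb·ft

Belt: ratio = 337/87 = 3.8736; torque at shaft 2 = 37.99 × 3.8736 × 0.92 = 135.38 lb·ft.
Belt: ratio = 186/41 = 4.5366; torque at the low-speed shaft = 135.38 × 4.5366 × 0.90 = 552.76 lb·ft.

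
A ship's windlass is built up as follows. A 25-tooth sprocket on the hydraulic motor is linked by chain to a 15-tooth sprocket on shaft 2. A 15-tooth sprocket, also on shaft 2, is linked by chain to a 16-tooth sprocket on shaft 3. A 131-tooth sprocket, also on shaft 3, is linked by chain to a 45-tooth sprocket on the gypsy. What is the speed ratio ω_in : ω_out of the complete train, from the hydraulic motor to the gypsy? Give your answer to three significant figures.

Each stage contributes driven/driver: chain 15/25 = 0.6, chain 16/15 = 1.0667, chain 45/131 = 0.34351.
Overall: 0.6 × 1.0667 × 0.34351 = 0.21985.

0.220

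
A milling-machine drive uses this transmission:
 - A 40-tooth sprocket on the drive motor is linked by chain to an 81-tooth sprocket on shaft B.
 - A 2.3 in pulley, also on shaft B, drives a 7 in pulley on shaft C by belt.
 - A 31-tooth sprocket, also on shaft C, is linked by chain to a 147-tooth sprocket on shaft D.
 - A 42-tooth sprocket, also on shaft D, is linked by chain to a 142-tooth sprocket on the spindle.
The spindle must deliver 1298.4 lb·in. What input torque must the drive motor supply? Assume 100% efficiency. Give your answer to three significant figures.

13.1 lb·in

Overall ratio R = 2.025 × 3.0435 × 4.7419 × 3.381 = 98.808.
Input torque = output torque / R = 1298.4 / 98.808 = 13.141 lb·in.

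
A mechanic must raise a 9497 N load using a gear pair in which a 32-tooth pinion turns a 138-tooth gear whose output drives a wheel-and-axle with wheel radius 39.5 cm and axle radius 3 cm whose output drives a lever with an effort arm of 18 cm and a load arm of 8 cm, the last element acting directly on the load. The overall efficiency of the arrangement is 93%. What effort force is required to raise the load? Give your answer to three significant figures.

79.9 N

Gear pair MA = 138/32 = 4.3125.
Wheel-and-axle MA = R/r = 39.5/3 = 13.167.
Lever MA = effort arm / load arm = 18/8 = 2.25.
Combined ideal MA = 4.3125 × 13.167 × 2.25 = 127.76.
Actual MA = 127.76 × 0.93 = 118.81.
Effort = load / actual MA = 9497 / 118.81 = 79.931 N.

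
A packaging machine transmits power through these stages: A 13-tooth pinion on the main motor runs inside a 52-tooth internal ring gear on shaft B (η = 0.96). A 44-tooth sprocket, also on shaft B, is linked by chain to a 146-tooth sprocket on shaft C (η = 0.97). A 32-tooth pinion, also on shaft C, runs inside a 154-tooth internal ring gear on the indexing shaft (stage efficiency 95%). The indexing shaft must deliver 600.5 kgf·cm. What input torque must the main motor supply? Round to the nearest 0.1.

Overall ratio R = 4 × 3.3182 × 4.8125 = 63.875; overall efficiency η = 0.96 × 0.97 × 0.95 = 0.8846.
Input torque = output torque / (R × η) = 600.5 / (63.875 × 0.8846) = 10.627 kgf·cm.

10.6 kgf·cm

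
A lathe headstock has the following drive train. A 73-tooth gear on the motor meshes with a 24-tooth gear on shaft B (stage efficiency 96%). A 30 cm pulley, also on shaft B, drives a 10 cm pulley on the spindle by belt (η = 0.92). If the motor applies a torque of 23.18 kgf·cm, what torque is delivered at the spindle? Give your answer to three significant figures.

2.24 kgf·cm

gear mesh 24/73 = 0.32877 → τ = 23.18·0.32877·0.96 = 7.316 kgf·cm
belt 10/30 = 0.33333 → τ = 7.316·0.33333·0.92 = 2.2436 kgf·cm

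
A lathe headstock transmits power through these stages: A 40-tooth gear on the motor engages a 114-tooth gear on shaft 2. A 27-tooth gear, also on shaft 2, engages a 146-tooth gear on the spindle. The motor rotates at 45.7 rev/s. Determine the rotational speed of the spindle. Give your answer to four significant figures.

2.965 rev/s

Gear mesh: ratio = 114/40 = 2.85, so shaft 2 turns at 45.7 / 2.85 = 16.035 rev/s.
Gear mesh: ratio = 146/27 = 5.4074, so the spindle turns at 16.035 / 5.4074 = 2.9654 rev/s.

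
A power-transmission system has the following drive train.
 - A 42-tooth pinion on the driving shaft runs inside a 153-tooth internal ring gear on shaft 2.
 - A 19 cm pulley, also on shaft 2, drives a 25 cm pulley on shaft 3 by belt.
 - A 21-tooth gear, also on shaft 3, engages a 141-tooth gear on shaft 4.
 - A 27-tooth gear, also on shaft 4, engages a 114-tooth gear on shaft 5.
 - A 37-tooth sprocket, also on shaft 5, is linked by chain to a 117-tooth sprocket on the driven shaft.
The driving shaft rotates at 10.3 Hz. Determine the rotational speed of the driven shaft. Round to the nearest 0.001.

the driving shaft → shaft 2 (internal gear, 153/42): 10.3 ÷ 3.6429 = 2.8275 Hz
shaft 2 → shaft 3 (belt, 25/19): 2.8275 ÷ 1.3158 = 2.1489 Hz
shaft 3 → shaft 4 (gear mesh, 141/21): 2.1489 ÷ 6.7143 = 0.32004 Hz
shaft 4 → shaft 5 (gear mesh, 114/27): 0.32004 ÷ 4.2222 = 0.0758 Hz
shaft 5 → the driven shaft (chain, 117/37): 0.0758 ÷ 3.1622 = 0.023971 Hz

0.024 Hz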